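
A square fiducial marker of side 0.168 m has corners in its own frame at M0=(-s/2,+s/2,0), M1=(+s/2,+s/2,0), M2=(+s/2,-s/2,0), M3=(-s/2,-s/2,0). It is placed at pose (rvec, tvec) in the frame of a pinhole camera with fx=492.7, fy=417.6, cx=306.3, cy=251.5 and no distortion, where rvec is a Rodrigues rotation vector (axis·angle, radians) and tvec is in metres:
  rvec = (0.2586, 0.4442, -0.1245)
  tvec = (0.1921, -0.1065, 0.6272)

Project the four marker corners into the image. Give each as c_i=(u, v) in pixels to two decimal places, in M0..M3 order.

Intrinsics K: fx=492.7, fy=417.6, cx=306.3, cy=251.5
Marker side s = 0.168 m; corners in marker frame (Z=0):
  M0 = (-0.0840, +0.0840, 0)
  M1 = (+0.0840, +0.0840, 0)
  M2 = (+0.0840, -0.0840, 0)
  M3 = (-0.0840, -0.0840, 0)
rvec = (0.2586, 0.4442, -0.1245), |rvec| = θ = 0.52886 rad = 30.301°
Rodrigues: sinθ=0.50455, 1−cosθ=0.13661; R = I + sinθ·[k]× + (1−cosθ)·[k]×²:
    [+0.89605 +0.17489 +0.40806]
    [-0.06267 +0.95976 -0.27373]
    [-0.43951 +0.21970 +0.87096]
t = (0.1921, -0.1065, 0.6272) m
M0: Pc = R·M0+t = (+0.13152, -0.02062, +0.68257); u = 492.7·(+0.13152)/0.68257 + 306.3 = 401.2363, v = 417.6·(-0.02062)/0.68257 + 251.5 = 238.8873
M1: Pc = R·M1+t = (+0.28206, -0.03114, +0.60874); u = 492.7·(+0.28206)/0.60874 + 306.3 = 534.5931, v = 417.6·(-0.03114)/0.60874 + 251.5 = 230.1349
M2: Pc = R·M2+t = (+0.25268, -0.19238, +0.57183); u = 492.7·(+0.25268)/0.57183 + 306.3 = 524.0135, v = 417.6·(-0.19238)/0.57183 + 251.5 = 111.0034
M3: Pc = R·M3+t = (+0.10214, -0.18186, +0.64566); u = 492.7·(+0.10214)/0.64566 + 306.3 = 384.2431, v = 417.6·(-0.18186)/0.64566 + 251.5 = 133.8798

c0=(401.24, 238.89) c1=(534.59, 230.13) c2=(524.01, 111.00) c3=(384.24, 133.88)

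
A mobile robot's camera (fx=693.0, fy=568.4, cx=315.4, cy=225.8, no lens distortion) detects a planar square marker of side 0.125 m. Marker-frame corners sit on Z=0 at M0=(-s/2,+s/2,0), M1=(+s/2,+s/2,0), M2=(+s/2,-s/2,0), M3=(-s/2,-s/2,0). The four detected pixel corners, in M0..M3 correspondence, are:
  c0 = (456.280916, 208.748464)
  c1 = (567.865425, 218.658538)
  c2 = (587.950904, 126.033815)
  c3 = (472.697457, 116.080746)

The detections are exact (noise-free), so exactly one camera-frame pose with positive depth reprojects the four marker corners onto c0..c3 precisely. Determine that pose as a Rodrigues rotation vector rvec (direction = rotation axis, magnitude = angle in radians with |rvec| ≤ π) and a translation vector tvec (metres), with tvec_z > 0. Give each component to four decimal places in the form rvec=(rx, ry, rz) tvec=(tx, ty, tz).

rvec=(0.1948, 0.0286, 0.1067) tvec=(0.2265, -0.0775, 0.7634)

Intrinsics K: fx=693.0, fy=568.4, cx=315.4, cy=225.8
Marker side s = 0.125 m; corners in marker frame (Z=0):
  M0 = (-0.0625, +0.0625, 0)
  M1 = (+0.0625, +0.0625, 0)
  M2 = (+0.0625, -0.0625, 0)
  M3 = (-0.0625, -0.0625, 0)
Detected image corners:
  c0 = (456.280916, 208.748464) px
  c1 = (567.865425, 218.658538) px
  c2 = (587.950904, 126.033815) px
  c3 = (472.697457, 116.080746) px
Planar DLT: solve 8×8 A·h = b for H (H[2,2]=1):
  H  [+894.80633 -13.08744 +520.96952]
  H  [+75.49602 +783.84987 +168.11130]
  H  [-0.02362 +0.25499 +1.00000]
B = K⁻¹H; ‖b₁‖=1.309914, ‖b₂‖=1.309914; λ = 2/(‖b₁‖+‖b₂‖) = 0.763409, sign → tz>0 ⇒ λ=+0.763409
r₁ = λ·B[:,0] = (+0.99393,+0.10856,-0.01803); r₂ = λ·B[:,1] = (-0.10301,+0.97545,+0.19466)
r₃ = r₁×r₂ = (+0.03872,-0.19162,+0.98071); SVD([r₁ r₂ r₃]) → R = UVᵀ:
  R  [+0.99393 -0.10301 +0.03872]
  R  [+0.10856 +0.97545 -0.19162]
  R  [-0.01803 +0.19466 +0.98071]
t = (+0.22646, -0.07748, +0.76341) m
tr R = 2.950078; θ = arccos((tr R − 1)/2) = 0.223900 rad = 12.829°
axis k = ((R−Rᵀ)₃₂, (R−Rᵀ)₁₃, (R−Rᵀ)₂₁) / (2 sinθ) = (+0.869866, +0.127809, +0.476442)
rvec = θ·k = (+0.194763, +0.028616, +0.106675)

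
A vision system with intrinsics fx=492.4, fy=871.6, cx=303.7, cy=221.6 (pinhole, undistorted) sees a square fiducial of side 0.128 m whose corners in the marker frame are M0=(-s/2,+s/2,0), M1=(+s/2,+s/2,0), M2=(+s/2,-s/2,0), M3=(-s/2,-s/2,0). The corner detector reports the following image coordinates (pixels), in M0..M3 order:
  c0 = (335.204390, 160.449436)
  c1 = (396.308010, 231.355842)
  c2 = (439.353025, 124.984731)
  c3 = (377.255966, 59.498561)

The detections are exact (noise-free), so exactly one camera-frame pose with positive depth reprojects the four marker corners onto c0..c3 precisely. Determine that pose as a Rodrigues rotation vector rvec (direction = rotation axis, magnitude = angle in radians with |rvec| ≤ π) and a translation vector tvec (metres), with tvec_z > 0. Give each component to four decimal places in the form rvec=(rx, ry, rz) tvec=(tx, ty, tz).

rvec=(-0.1813, 0.2545, 0.6177) tvec=(0.1436, -0.0770, 0.8537)

Intrinsics K: fx=492.4, fy=871.6, cx=303.7, cy=221.6
Marker side s = 0.128 m; corners in marker frame (Z=0):
  M0 = (-0.0640, +0.0640, 0)
  M1 = (+0.0640, +0.0640, 0)
  M2 = (+0.0640, -0.0640, 0)
  M3 = (-0.0640, -0.0640, 0)
Detected image corners:
  c0 = (335.204390, 160.449436) px
  c1 = (396.308010, 231.355842) px
  c2 = (439.353025, 124.984731) px
  c3 = (377.255966, 59.498561) px
Planar DLT: solve 8×8 A·h = b for H (H[2,2]=1):
  H  [+350.51635 -373.88132 +386.51054]
  H  [+483.96146 +793.92420 +142.97866]
  H  [-0.33786 -0.10737 +1.00000]
B = K⁻¹H; ‖b₁‖=1.171354, ‖b₂‖=1.171354; λ = 2/(‖b₁‖+‖b₂‖) = 0.853713, sign → tz>0 ⇒ λ=+0.853713
r₁ = λ·B[:,0] = (+0.78562,+0.54736,-0.28844); r₂ = λ·B[:,1] = (-0.59169,+0.80094,-0.09167)
r₃ = r₁×r₂ = (+0.18085,+0.24268,+0.95310); SVD([r₁ r₂ r₃]) → R = UVᵀ:
  R  [+0.78562 -0.59169 +0.18085]
  R  [+0.54736 +0.80094 +0.24268]
  R  [-0.28844 -0.09167 +0.95310]
t = (+0.14358, -0.07701, +0.85371) m
tr R = 2.539657; θ = arccos((tr R − 1)/2) = 0.692224 rad = 39.662°
axis k = ((R−Rᵀ)₃₂, (R−Rᵀ)₁₃, (R−Rᵀ)₂₁) / (2 sinθ) = (-0.261924, +0.367632, +0.892324)
rvec = θ·k = (-0.181310, +0.254484, +0.617689)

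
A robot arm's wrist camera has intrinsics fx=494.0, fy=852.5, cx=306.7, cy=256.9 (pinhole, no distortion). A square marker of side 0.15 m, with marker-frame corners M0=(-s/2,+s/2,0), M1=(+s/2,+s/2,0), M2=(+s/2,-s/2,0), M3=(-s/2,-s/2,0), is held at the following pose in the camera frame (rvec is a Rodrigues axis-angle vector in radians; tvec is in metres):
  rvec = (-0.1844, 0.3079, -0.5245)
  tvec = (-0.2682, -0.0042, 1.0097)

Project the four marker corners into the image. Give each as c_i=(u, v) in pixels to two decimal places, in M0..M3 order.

Intrinsics K: fx=494.0, fy=852.5, cx=306.7, cy=256.9
Marker side s = 0.15 m; corners in marker frame (Z=0):
  M0 = (-0.0750, +0.0750, 0)
  M1 = (+0.0750, +0.0750, 0)
  M2 = (+0.0750, -0.0750, 0)
  M3 = (-0.0750, -0.0750, 0)
rvec = (-0.1844, 0.3079, -0.5245), |rvec| = θ = 0.63554 rad = 36.414°
Rodrigues: sinθ=0.59361, 1−cosθ=0.19525; R = I + sinθ·[k]× + (1−cosθ)·[k]×²:
    [+0.82119 +0.46245 +0.33434]
    [-0.51734 +0.85058 +0.09417]
    [-0.24083 -0.25030 +0.93774]
t = (-0.2682, -0.0042, 1.0097) m
M0: Pc = R·M0+t = (-0.29511, +0.09839, +1.00899); u = 494.0·(-0.29511)/1.00899 + 306.7 = 162.2169, v = 852.5·(+0.09839)/1.00899 + 256.9 = 340.0338
M1: Pc = R·M1+t = (-0.17193, +0.02079, +0.97286); u = 494.0·(-0.17193)/0.97286 + 306.7 = 219.3993, v = 852.5·(+0.02079)/0.97286 + 256.9 = 275.1202
M2: Pc = R·M2+t = (-0.24129, -0.10679, +1.01041); u = 494.0·(-0.24129)/1.01041 + 306.7 = 188.7285, v = 852.5·(-0.10679)/1.01041 + 256.9 = 166.7958
M3: Pc = R·M3+t = (-0.36447, -0.02919, +1.04654); u = 494.0·(-0.36447)/1.04654 + 306.7 = 134.6563, v = 852.5·(-0.02919)/1.04654 + 256.9 = 233.1198

c0=(162.22, 340.03) c1=(219.40, 275.12) c2=(188.73, 166.80) c3=(134.66, 233.12)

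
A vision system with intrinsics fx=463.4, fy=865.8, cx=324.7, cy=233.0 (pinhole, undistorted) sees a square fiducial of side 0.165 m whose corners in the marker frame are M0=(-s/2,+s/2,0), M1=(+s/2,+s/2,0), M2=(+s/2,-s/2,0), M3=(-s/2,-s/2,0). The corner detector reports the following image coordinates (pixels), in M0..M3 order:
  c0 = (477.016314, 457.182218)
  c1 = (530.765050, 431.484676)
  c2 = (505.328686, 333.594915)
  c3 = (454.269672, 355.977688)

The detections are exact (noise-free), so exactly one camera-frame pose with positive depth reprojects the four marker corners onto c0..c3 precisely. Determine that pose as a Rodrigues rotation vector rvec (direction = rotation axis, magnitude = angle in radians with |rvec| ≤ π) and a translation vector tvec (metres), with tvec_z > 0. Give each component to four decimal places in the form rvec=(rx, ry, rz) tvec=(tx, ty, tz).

Intrinsics K: fx=463.4, fy=865.8, cx=324.7, cy=233.0
Marker side s = 0.165 m; corners in marker frame (Z=0):
  M0 = (-0.0825, +0.0825, 0)
  M1 = (+0.0825, +0.0825, 0)
  M2 = (+0.0825, -0.0825, 0)
  M3 = (-0.0825, -0.0825, 0)
Detected image corners:
  c0 = (477.016314, 457.182218) px
  c1 = (530.765050, 431.484676) px
  c2 = (505.328686, 333.594915) px
  c3 = (454.269672, 355.977688) px
Planar DLT: solve 8×8 A·h = b for H (H[2,2]=1):
  H  [+373.43853 -32.69632 +491.73019]
  H  [-100.40613 +459.80186 +392.95418]
  H  [+0.11403 -0.36349 +1.00000]
B = K⁻¹H; ‖b₁‖=0.749360, ‖b₂‖=0.749360; λ = 2/(‖b₁‖+‖b₂‖) = 1.334472, sign → tz>0 ⇒ λ=+1.334472
r₁ = λ·B[:,0] = (+0.96878,-0.19571,+0.15217); r₂ = λ·B[:,1] = (+0.24573,+0.83924,-0.48507)
r₃ = r₁×r₂ = (-0.03277,+0.50732,+0.86113); SVD([r₁ r₂ r₃]) → R = UVᵀ:
  R  [+0.96878 +0.24573 -0.03277]
  R  [-0.19571 +0.83924 +0.50732]
  R  [+0.15217 -0.48507 +0.86113]
t = (+0.48100, +0.24654, +1.33447) m
tr R = 2.669159; θ = arccos((tr R − 1)/2) = 0.583427 rad = 33.428°
axis k = ((R−Rᵀ)₃₂, (R−Rᵀ)₁₃, (R−Rᵀ)₂₁) / (2 sinθ) = (-0.900721, -0.167854, -0.400658)
rvec = θ·k = (-0.525505, -0.097931, -0.233755)

rvec=(-0.5255, -0.0979, -0.2338) tvec=(0.4810, 0.2465, 1.3345)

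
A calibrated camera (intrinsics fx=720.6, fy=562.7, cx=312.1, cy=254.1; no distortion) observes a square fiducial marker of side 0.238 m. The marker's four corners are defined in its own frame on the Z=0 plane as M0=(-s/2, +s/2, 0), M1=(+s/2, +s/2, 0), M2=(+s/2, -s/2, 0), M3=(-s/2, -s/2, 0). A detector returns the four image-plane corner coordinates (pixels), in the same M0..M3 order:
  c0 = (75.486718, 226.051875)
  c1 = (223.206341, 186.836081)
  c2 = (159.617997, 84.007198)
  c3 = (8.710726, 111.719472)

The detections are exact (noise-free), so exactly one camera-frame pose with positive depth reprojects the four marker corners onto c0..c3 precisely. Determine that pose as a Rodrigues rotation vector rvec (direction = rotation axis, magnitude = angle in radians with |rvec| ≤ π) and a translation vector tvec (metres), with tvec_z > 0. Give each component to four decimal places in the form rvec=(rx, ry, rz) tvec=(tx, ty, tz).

rvec=(-0.2034, -0.4391, -0.4234) tvec=(-0.2884, -0.1989, 1.0825)

Intrinsics K: fx=720.6, fy=562.7, cx=312.1, cy=254.1
Marker side s = 0.238 m; corners in marker frame (Z=0):
  M0 = (-0.1190, +0.1190, 0)
  M1 = (+0.1190, +0.1190, 0)
  M2 = (+0.1190, -0.1190, 0)
  M3 = (-0.1190, -0.1190, 0)
Detected image corners:
  c0 = (75.486718, 226.051875) px
  c1 = (223.206341, 186.836081) px
  c2 = (159.617997, 84.007198) px
  c3 = (8.710726, 111.719472) px
Planar DLT: solve 8×8 A·h = b for H (H[2,2]=1):
  H  [+676.09566 +262.77555 +120.10003]
  H  [-76.93396 +440.99136 +150.72813]
  H  [+0.41672 -0.09222 +1.00000]
B = K⁻¹H; ‖b₁‖=0.923802, ‖b₂‖=0.923802; λ = 2/(‖b₁‖+‖b₂‖) = 1.082483, sign → tz>0 ⇒ λ=+1.082483
r₁ = λ·B[:,0] = (+0.82025,-0.35170,+0.45110); r₂ = λ·B[:,1] = (+0.43798,+0.89343,-0.09983)
r₃ = r₁×r₂ = (-0.36791,+0.27945,+0.88687); SVD([r₁ r₂ r₃]) → R = UVᵀ:
  R  [+0.82025 +0.43798 -0.36791]
  R  [-0.35170 +0.89343 +0.27945]
  R  [+0.45110 -0.09983 +0.88687]
t = (-0.28842, -0.19886, +1.08248) m
tr R = 2.600556; θ = arccos((tr R − 1)/2) = 0.643038 rad = 36.843°
axis k = ((R−Rᵀ)₃₂, (R−Rᵀ)₁₃, (R−Rᵀ)₂₁) / (2 sinθ) = (-0.316259, -0.682930, -0.658473)
rvec = θ·k = (-0.203367, -0.439150, -0.423423)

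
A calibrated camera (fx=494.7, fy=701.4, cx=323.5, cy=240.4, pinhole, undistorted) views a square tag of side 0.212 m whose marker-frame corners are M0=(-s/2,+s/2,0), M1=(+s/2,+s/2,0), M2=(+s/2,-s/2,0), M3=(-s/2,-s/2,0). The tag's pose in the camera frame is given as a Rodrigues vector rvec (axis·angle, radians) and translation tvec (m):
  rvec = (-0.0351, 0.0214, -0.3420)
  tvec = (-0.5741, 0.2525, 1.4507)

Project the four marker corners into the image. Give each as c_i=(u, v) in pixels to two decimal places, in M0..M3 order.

c0=(105.42, 428.25) c1=(173.30, 394.13) c2=(149.96, 296.93) c3=(82.51, 331.08)

Intrinsics K: fx=494.7, fy=701.4, cx=323.5, cy=240.4
Marker side s = 0.212 m; corners in marker frame (Z=0):
  M0 = (-0.1060, +0.1060, 0)
  M1 = (+0.1060, +0.1060, 0)
  M2 = (+0.1060, -0.1060, 0)
  M3 = (-0.1060, -0.1060, 0)
rvec = (-0.0351, 0.0214, -0.3420), |rvec| = θ = 0.34446 rad = 19.736°
Rodrigues: sinθ=0.33769, 1−cosθ=0.05874; R = I + sinθ·[k]× + (1−cosθ)·[k]×²:
    [+0.94187 +0.33490 +0.02692]
    [-0.33565 +0.94148 +0.03079]
    [-0.01504 -0.03803 +0.99916]
t = (-0.5741, 0.2525, 1.4507) m
M0: Pc = R·M0+t = (-0.63844, +0.38788, +1.44826); u = 494.7·(-0.63844)/1.44826 + 323.5 = 105.4212, v = 701.4·(+0.38788)/1.44826 + 240.4 = 428.2501
M1: Pc = R·M1+t = (-0.43876, +0.31672, +1.44507); u = 494.7·(-0.43876)/1.44507 + 323.5 = 173.2962, v = 701.4·(+0.31672)/1.44507 + 240.4 = 394.1266
M2: Pc = R·M2+t = (-0.50976, +0.11712, +1.45314); u = 494.7·(-0.50976)/1.45314 + 323.5 = 149.9588, v = 701.4·(+0.11712)/1.45314 + 240.4 = 296.9333
M3: Pc = R·M3+t = (-0.70944, +0.18828, +1.45633); u = 494.7·(-0.70944)/1.45633 + 323.5 = 82.5107, v = 701.4·(+0.18828)/1.45633 + 240.4 = 331.0807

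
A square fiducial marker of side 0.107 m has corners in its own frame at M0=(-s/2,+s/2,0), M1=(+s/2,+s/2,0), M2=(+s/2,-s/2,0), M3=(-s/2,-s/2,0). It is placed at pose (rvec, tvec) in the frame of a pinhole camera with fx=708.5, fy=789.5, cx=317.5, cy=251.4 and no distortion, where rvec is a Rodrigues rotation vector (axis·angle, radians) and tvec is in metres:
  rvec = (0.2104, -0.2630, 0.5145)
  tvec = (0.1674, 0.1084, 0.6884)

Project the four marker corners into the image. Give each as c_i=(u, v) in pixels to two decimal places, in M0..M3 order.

c0=(416.87, 401.88) c1=(501.72, 449.24) c2=(560.83, 350.23) c3=(477.03, 297.11)

Intrinsics K: fx=708.5, fy=789.5, cx=317.5, cy=251.4
Marker side s = 0.107 m; corners in marker frame (Z=0):
  M0 = (-0.0535, +0.0535, 0)
  M1 = (+0.0535, +0.0535, 0)
  M2 = (+0.0535, -0.0535, 0)
  M3 = (-0.0535, -0.0535, 0)
rvec = (0.2104, -0.2630, 0.5145), |rvec| = θ = 0.61494 rad = 35.233°
Rodrigues: sinθ=0.57691, 1−cosθ=0.18319; R = I + sinθ·[k]× + (1−cosθ)·[k]×²:
    [+0.83826 -0.50949 -0.19429]
    [+0.45587 +0.85032 -0.26294]
    [+0.29918 +0.13184 +0.94505]
t = (0.1674, 0.1084, 0.6884) m
M0: Pc = R·M0+t = (+0.09530, +0.12950, +0.67945); u = 708.5·(+0.09530)/0.67945 + 317.5 = 416.8705, v = 789.5·(+0.12950)/0.67945 + 251.4 = 401.8788
M1: Pc = R·M1+t = (+0.18499, +0.17828, +0.71146); u = 708.5·(+0.18499)/0.71146 + 317.5 = 501.7196, v = 789.5·(+0.17828)/0.71146 + 251.4 = 449.2372
M2: Pc = R·M2+t = (+0.23950, +0.08730, +0.69735); u = 708.5·(+0.23950)/0.69735 + 317.5 = 560.8328, v = 789.5·(+0.08730)/0.69735 + 251.4 = 350.2326
M3: Pc = R·M3+t = (+0.14981, +0.03852, +0.66534); u = 708.5·(+0.14981)/0.66534 + 317.5 = 477.0289, v = 789.5·(+0.03852)/0.66534 + 251.4 = 297.1066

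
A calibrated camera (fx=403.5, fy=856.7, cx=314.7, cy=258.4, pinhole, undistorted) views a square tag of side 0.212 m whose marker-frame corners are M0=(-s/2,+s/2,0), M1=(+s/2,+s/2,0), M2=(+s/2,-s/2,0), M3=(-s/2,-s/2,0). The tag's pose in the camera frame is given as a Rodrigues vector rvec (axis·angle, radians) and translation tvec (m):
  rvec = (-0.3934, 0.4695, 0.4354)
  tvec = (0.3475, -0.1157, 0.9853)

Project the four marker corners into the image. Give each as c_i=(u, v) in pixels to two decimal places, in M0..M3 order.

c0=(398.84, 207.84) c1=(485.01, 263.60) c2=(518.36, 105.01) c3=(433.28, 68.15)

Intrinsics K: fx=403.5, fy=856.7, cx=314.7, cy=258.4
Marker side s = 0.212 m; corners in marker frame (Z=0):
  M0 = (-0.1060, +0.1060, 0)
  M1 = (+0.1060, +0.1060, 0)
  M2 = (+0.1060, -0.1060, 0)
  M3 = (-0.1060, -0.1060, 0)
rvec = (-0.3934, 0.4695, 0.4354), |rvec| = θ = 0.75151 rad = 43.058°
Rodrigues: sinθ=0.68274, 1−cosθ=0.26934; R = I + sinθ·[k]× + (1−cosθ)·[k]×²:
    [+0.80447 -0.48364 +0.34485]
    [+0.30747 +0.83578 +0.45489]
    [-0.50823 -0.25991 +0.82107]
t = (0.3475, -0.1157, 0.9853) m
M0: Pc = R·M0+t = (+0.21096, -0.05970, +1.01162); u = 403.5·(+0.21096)/1.01162 + 314.7 = 398.8446, v = 856.7·(-0.05970)/1.01162 + 258.4 = 207.8433
M1: Pc = R·M1+t = (+0.38151, +0.00549, +0.90388); u = 403.5·(+0.38151)/0.90388 + 314.7 = 485.0087, v = 856.7·(+0.00549)/0.90388 + 258.4 = 263.5989
M2: Pc = R·M2+t = (+0.48404, -0.17170, +0.95898); u = 403.5·(+0.48404)/0.95898 + 314.7 = 518.3646, v = 856.7·(-0.17170)/0.95898 + 258.4 = 105.0117
M3: Pc = R·M3+t = (+0.31349, -0.23689, +1.06672); u = 403.5·(+0.31349)/1.06672 + 314.7 = 433.2822, v = 856.7·(-0.23689)/1.06672 + 258.4 = 68.1541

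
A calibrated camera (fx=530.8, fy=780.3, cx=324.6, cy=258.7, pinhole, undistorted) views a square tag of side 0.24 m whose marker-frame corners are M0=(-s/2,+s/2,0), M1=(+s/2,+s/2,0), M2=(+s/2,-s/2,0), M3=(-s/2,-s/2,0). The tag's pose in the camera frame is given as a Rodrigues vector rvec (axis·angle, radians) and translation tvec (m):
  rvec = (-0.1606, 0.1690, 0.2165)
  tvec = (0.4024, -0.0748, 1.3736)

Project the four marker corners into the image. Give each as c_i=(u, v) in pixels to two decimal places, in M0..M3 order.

c0=(424.59, 268.29) c1=(519.75, 296.58) c2=(536.04, 163.73) c3=(442.62, 140.25)

Intrinsics K: fx=530.8, fy=780.3, cx=324.6, cy=258.7
Marker side s = 0.24 m; corners in marker frame (Z=0):
  M0 = (-0.1200, +0.1200, 0)
  M1 = (+0.1200, +0.1200, 0)
  M2 = (+0.1200, -0.1200, 0)
  M3 = (-0.1200, -0.1200, 0)
rvec = (-0.1606, 0.1690, 0.2165), |rvec| = θ = 0.31816 rad = 18.229°
Rodrigues: sinθ=0.31282, 1−cosθ=0.05019; R = I + sinθ·[k]× + (1−cosθ)·[k]×²:
    [+0.96260 -0.22632 +0.14892]
    [+0.19941 +0.96397 +0.17604]
    [-0.18340 -0.13976 +0.97305]
t = (0.4024, -0.0748, 1.3736) m
M0: Pc = R·M0+t = (+0.25973, +0.01695, +1.37884); u = 530.8·(+0.25973)/1.37884 + 324.6 = 424.5859, v = 780.3·(+0.01695)/1.37884 + 258.7 = 268.2909
M1: Pc = R·M1+t = (+0.49075, +0.06481, +1.33482); u = 530.8·(+0.49075)/1.33482 + 324.6 = 519.7513, v = 780.3·(+0.06481)/1.33482 + 258.7 = 296.5838
M2: Pc = R·M2+t = (+0.54507, -0.16655, +1.36836); u = 530.8·(+0.54507)/1.36836 + 324.6 = 536.0377, v = 780.3·(-0.16655)/1.36836 + 258.7 = 163.7273
M3: Pc = R·M3+t = (+0.31405, -0.21441, +1.41238); u = 530.8·(+0.31405)/1.41238 + 324.6 = 442.6249, v = 780.3·(-0.21441)/1.41238 + 258.7 = 140.2468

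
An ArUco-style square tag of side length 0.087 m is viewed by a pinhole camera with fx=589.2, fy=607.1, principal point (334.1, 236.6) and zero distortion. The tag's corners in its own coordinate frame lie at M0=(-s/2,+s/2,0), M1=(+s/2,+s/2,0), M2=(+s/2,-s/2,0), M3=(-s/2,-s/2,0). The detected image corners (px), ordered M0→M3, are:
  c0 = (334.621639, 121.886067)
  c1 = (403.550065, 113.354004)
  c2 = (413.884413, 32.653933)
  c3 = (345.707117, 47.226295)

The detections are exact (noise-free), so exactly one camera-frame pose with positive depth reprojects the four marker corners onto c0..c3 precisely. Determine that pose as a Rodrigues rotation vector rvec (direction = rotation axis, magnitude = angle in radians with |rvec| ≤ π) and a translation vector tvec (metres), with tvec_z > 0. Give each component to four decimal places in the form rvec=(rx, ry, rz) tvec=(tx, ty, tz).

Intrinsics K: fx=589.2, fy=607.1, cx=334.1, cy=236.6
Marker side s = 0.087 m; corners in marker frame (Z=0):
  M0 = (-0.0435, +0.0435, 0)
  M1 = (+0.0435, +0.0435, 0)
  M2 = (+0.0435, -0.0435, 0)
  M3 = (-0.0435, -0.0435, 0)
Detected image corners:
  c0 = (334.621639, 121.886067) px
  c1 = (403.550065, 113.354004) px
  c2 = (413.884413, 32.653933) px
  c3 = (345.707117, 47.226295) px
Planar DLT: solve 8×8 A·h = b for H (H[2,2]=1):
  H  [+438.10493 -225.08565 +373.11121]
  H  [-206.79210 +870.04219 +78.55543]
  H  [-0.93421 -0.27189 +1.00000]
B = K⁻¹H; ‖b₁‖=1.579427, ‖b₂‖=1.579427; λ = 2/(‖b₁‖+‖b₂‖) = 0.633141, sign → tz>0 ⇒ λ=+0.633141
r₁ = λ·B[:,0] = (+0.80618,+0.01485,-0.59149); r₂ = λ·B[:,1] = (-0.14426,+0.97445,-0.17215)
r₃ = r₁×r₂ = (+0.57382,+0.22411,+0.78772); SVD([r₁ r₂ r₃]) → R = UVᵀ:
  R  [+0.80618 -0.14426 +0.57382]
  R  [+0.01485 +0.97445 +0.22411]
  R  [-0.59149 -0.17215 +0.78772]
t = (+0.04192, -0.16482, +0.63314) m
tr R = 2.568349; θ = arccos((tr R − 1)/2) = 0.669432 rad = 38.356°
axis k = ((R−Rᵀ)₃₂, (R−Rᵀ)₁₃, (R−Rᵀ)₂₁) / (2 sinθ) = (-0.319281, +0.938948, +0.128204)
rvec = θ·k = (-0.213737, +0.628561, +0.085824)

rvec=(-0.2137, 0.6286, 0.0858) tvec=(0.0419, -0.1648, 0.6331)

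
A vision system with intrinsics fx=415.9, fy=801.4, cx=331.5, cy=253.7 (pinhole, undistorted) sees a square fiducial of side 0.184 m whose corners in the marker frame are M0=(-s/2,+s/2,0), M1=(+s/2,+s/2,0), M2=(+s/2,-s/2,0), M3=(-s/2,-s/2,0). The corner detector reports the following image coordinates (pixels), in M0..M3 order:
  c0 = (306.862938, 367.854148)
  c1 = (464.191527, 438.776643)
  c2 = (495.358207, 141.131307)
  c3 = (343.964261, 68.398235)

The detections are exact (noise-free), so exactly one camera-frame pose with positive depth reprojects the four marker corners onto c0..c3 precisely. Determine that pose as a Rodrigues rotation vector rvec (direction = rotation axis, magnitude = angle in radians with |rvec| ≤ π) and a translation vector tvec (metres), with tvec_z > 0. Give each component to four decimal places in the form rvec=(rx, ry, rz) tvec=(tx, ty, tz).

rvec=(-0.0870, -0.0485, 0.2336) tvec=(0.0828, -0.0012, 0.4787)

Intrinsics K: fx=415.9, fy=801.4, cx=331.5, cy=253.7
Marker side s = 0.184 m; corners in marker frame (Z=0):
  M0 = (-0.0920, +0.0920, 0)
  M1 = (+0.0920, +0.0920, 0)
  M2 = (+0.0920, -0.0920, 0)
  M3 = (-0.0920, -0.0920, 0)
Detected image corners:
  c0 = (306.862938, 367.854148) px
  c1 = (464.191527, 438.776643) px
  c2 = (495.358207, 141.131307) px
  c3 = (343.964261, 68.398235) px
Planar DLT: solve 8×8 A·h = b for H (H[2,2]=1):
  H  [+870.45115 -262.47960 +403.45601]
  H  [+410.53076 +1573.88013 +251.67163]
  H  [+0.07903 -0.19147 +1.00000]
B = K⁻¹H; ‖b₁‖=2.089099, ‖b₂‖=2.089099; λ = 2/(‖b₁‖+‖b₂‖) = 0.478675, sign → tz>0 ⇒ λ=+0.478675
r₁ = λ·B[:,0] = (+0.97168,+0.23323,+0.03783); r₂ = λ·B[:,1] = (-0.22904,+0.96909,-0.09165)
r₃ = r₁×r₂ = (-0.05804,+0.08039,+0.99507); SVD([r₁ r₂ r₃]) → R = UVᵀ:
  R  [+0.97168 -0.22904 -0.05804]
  R  [+0.23323 +0.96909 +0.08039]
  R  [+0.03783 -0.09165 +0.99507]
t = (+0.08282, -0.00121, +0.47868) m
tr R = 2.935848; θ = arccos((tr R − 1)/2) = 0.253964 rad = 14.551°
axis k = ((R−Rᵀ)₃₂, (R−Rᵀ)₁₃, (R−Rᵀ)₂₁) / (2 sinθ) = (-0.342393, -0.190778, +0.919984)
rvec = θ·k = (-0.086955, -0.048451, +0.233643)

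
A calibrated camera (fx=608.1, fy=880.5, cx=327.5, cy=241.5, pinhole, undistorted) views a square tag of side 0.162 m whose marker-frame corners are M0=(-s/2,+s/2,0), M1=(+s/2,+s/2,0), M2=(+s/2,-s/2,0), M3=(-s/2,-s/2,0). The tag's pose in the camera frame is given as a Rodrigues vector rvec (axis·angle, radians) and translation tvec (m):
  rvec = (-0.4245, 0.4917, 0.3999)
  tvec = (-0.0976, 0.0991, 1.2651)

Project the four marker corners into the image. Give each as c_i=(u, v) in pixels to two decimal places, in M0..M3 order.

c0=(232.56, 341.39) c1=(292.26, 379.77) c2=(330.09, 278.60) c3=(270.08, 248.07)

Intrinsics K: fx=608.1, fy=880.5, cx=327.5, cy=241.5
Marker side s = 0.162 m; corners in marker frame (Z=0):
  M0 = (-0.0810, +0.0810, 0)
  M1 = (+0.0810, +0.0810, 0)
  M2 = (+0.0810, -0.0810, 0)
  M3 = (-0.0810, -0.0810, 0)
rvec = (-0.4245, 0.4917, 0.3999), |rvec| = θ = 0.76282 rad = 43.706°
Rodrigues: sinθ=0.69096, 1−cosθ=0.27711; R = I + sinθ·[k]× + (1−cosθ)·[k]×²:
    [+0.80871 -0.46163 +0.36454]
    [+0.26283 +0.83803 +0.47815]
    [-0.52622 -0.29087 +0.79905]
t = (-0.0976, 0.0991, 1.2651) m
M0: Pc = R·M0+t = (-0.20050, +0.14569, +1.28416); u = 608.1·(-0.20050)/1.28416 + 327.5 = 232.5569, v = 880.5·(+0.14569)/1.28416 + 241.5 = 341.3946
M1: Pc = R·M1+t = (-0.06949, +0.18827, +1.19892); u = 608.1·(-0.06949)/1.19892 + 327.5 = 292.2558, v = 880.5·(+0.18827)/1.19892 + 241.5 = 379.7678
M2: Pc = R·M2+t = (+0.00530, +0.05251, +1.24604); u = 608.1·(+0.00530)/1.24604 + 327.5 = 330.0852, v = 880.5·(+0.05251)/1.24604 + 241.5 = 278.6050
M3: Pc = R·M3+t = (-0.12571, +0.00993, +1.33128); u = 608.1·(-0.12571)/1.33128 + 327.5 = 270.0771, v = 880.5·(+0.00993)/1.33128 + 241.5 = 248.0679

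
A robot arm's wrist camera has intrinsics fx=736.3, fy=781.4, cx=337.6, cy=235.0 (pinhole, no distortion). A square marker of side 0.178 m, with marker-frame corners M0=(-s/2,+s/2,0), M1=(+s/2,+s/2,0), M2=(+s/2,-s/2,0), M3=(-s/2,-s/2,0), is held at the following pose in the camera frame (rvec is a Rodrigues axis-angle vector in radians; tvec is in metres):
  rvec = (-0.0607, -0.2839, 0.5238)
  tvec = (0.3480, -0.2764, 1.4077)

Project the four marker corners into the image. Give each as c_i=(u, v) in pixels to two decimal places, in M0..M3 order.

c0=(461.51, 96.20) c1=(534.07, 149.74) c2=(575.00, 67.64) c3=(504.95, 12.34)

Intrinsics K: fx=736.3, fy=781.4, cx=337.6, cy=235.0
Marker side s = 0.178 m; corners in marker frame (Z=0):
  M0 = (-0.0890, +0.0890, 0)
  M1 = (+0.0890, +0.0890, 0)
  M2 = (+0.0890, -0.0890, 0)
  M3 = (-0.0890, -0.0890, 0)
rvec = (-0.0607, -0.2839, 0.5238), |rvec| = θ = 0.59887 rad = 34.313°
Rodrigues: sinθ=0.56371, 1−cosθ=0.17403; R = I + sinθ·[k]× + (1−cosθ)·[k]×²:
    [+0.82776 -0.48468 -0.28266]
    [+0.50141 +0.86508 -0.01502]
    [+0.25180 -0.12929 +0.95910]
t = (0.3480, -0.2764, 1.4077) m
M0: Pc = R·M0+t = (+0.23119, -0.24403, +1.37378); u = 736.3·(+0.23119)/1.37378 + 337.6 = 461.5112, v = 781.4·(-0.24403)/1.37378 + 235.0 = 96.1952
M1: Pc = R·M1+t = (+0.37853, -0.15478, +1.41860); u = 736.3·(+0.37853)/1.41860 + 337.6 = 534.0709, v = 781.4·(-0.15478)/1.41860 + 235.0 = 149.7422
M2: Pc = R·M2+t = (+0.46481, -0.30877, +1.44162); u = 736.3·(+0.46481)/1.44162 + 337.6 = 574.9984, v = 781.4·(-0.30877)/1.44162 + 235.0 = 67.6391
M3: Pc = R·M3+t = (+0.31747, -0.39802, +1.39680); u = 736.3·(+0.31747)/1.39680 + 337.6 = 504.9476, v = 781.4·(-0.39802)/1.39680 + 235.0 = 12.3399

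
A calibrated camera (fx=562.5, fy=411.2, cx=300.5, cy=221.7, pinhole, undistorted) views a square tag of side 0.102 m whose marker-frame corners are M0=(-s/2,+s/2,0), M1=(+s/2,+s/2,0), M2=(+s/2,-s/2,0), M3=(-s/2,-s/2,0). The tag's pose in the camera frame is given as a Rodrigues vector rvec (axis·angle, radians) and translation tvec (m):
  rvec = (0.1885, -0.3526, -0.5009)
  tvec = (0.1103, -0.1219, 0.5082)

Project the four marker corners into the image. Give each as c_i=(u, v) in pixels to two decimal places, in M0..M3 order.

Intrinsics K: fx=562.5, fy=411.2, cx=300.5, cy=221.7
Marker side s = 0.102 m; corners in marker frame (Z=0):
  M0 = (-0.0510, +0.0510, 0)
  M1 = (+0.0510, +0.0510, 0)
  M2 = (+0.0510, -0.0510, 0)
  M3 = (-0.0510, -0.0510, 0)
rvec = (0.1885, -0.3526, -0.5009), |rvec| = θ = 0.64091 rad = 36.721°
Rodrigues: sinθ=0.59792, 1−cosθ=0.19845; R = I + sinθ·[k]× + (1−cosθ)·[k]×²:
    [+0.81872 +0.43520 -0.37457]
    [-0.49942 +0.86162 -0.09053]
    [+0.28334 +0.26118 +0.92277]
t = (0.1103, -0.1219, 0.5082) m
M0: Pc = R·M0+t = (+0.09074, -0.05249, +0.50707); u = 562.5·(+0.09074)/0.50707 + 300.5 = 401.1593, v = 411.2·(-0.05249)/0.50707 + 221.7 = 179.1364
M1: Pc = R·M1+t = (+0.17425, -0.10343, +0.53597); u = 562.5·(+0.17425)/0.53597 + 300.5 = 483.3747, v = 411.2·(-0.10343)/0.53597 + 221.7 = 142.3497
M2: Pc = R·M2+t = (+0.12986, -0.19131, +0.50933); u = 562.5·(+0.12986)/0.50933 + 300.5 = 443.9162, v = 411.2·(-0.19131)/0.50933 + 221.7 = 67.2464
M3: Pc = R·M3+t = (+0.04635, -0.14037, +0.48043); u = 562.5·(+0.04635)/0.48043 + 300.5 = 354.7682, v = 411.2·(-0.14037)/0.48043 + 221.7 = 101.5552

c0=(401.16, 179.14) c1=(483.37, 142.35) c2=(443.92, 67.25) c3=(354.77, 101.56)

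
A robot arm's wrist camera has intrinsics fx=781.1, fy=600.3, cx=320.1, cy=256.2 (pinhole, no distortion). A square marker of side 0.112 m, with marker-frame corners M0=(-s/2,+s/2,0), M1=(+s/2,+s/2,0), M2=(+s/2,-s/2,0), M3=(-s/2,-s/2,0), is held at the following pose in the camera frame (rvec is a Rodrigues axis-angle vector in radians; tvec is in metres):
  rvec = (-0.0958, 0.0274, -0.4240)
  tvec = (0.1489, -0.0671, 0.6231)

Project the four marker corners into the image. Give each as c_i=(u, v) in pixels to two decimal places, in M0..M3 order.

Intrinsics K: fx=781.1, fy=600.3, cx=320.1, cy=256.2
Marker side s = 0.112 m; corners in marker frame (Z=0):
  M0 = (-0.0560, +0.0560, 0)
  M1 = (+0.0560, +0.0560, 0)
  M2 = (+0.0560, -0.0560, 0)
  M3 = (-0.0560, -0.0560, 0)
rvec = (-0.0958, 0.0274, -0.4240), |rvec| = θ = 0.43555 rad = 24.955°
Rodrigues: sinθ=0.42191, 1−cosθ=0.09336; R = I + sinθ·[k]× + (1−cosθ)·[k]×²:
    [+0.91115 +0.40943 +0.04653]
    [-0.41201 +0.90701 +0.08708]
    [-0.00655 -0.09852 +0.99511]
t = (0.1489, -0.0671, 0.6231) m
M0: Pc = R·M0+t = (+0.12080, +0.00677, +0.61795); u = 781.1·(+0.12080)/0.61795 + 320.1 = 472.7977, v = 600.3·(+0.00677)/0.61795 + 256.2 = 262.7719
M1: Pc = R·M1+t = (+0.22285, -0.03938, +0.61722); u = 781.1·(+0.22285)/0.61722 + 320.1 = 602.1247, v = 600.3·(-0.03938)/0.61722 + 256.2 = 217.8990
M2: Pc = R·M2+t = (+0.17700, -0.14097, +0.62825); u = 781.1·(+0.17700)/0.62825 + 320.1 = 540.1590, v = 600.3·(-0.14097)/0.62825 + 256.2 = 121.5062
M3: Pc = R·M3+t = (+0.07495, -0.09482, +0.62898); u = 781.1·(+0.07495)/0.62898 + 320.1 = 413.1729, v = 600.3·(-0.09482)/0.62898 + 256.2 = 165.7044

c0=(472.80, 262.77) c1=(602.12, 217.90) c2=(540.16, 121.51) c3=(413.17, 165.70)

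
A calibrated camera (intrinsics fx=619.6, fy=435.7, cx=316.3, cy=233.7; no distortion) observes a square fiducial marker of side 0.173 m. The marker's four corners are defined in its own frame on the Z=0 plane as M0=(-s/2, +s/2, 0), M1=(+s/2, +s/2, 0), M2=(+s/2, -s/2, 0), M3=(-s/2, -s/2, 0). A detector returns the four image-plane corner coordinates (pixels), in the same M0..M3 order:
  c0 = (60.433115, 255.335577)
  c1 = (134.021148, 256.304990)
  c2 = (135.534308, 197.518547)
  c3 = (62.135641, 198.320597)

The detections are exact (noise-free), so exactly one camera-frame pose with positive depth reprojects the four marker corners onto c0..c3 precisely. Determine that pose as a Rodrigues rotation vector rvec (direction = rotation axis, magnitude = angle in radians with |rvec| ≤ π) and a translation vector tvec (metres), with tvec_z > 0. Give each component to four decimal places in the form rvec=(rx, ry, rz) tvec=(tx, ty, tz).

Intrinsics K: fx=619.6, fy=435.7, cx=316.3, cy=233.7
Marker side s = 0.173 m; corners in marker frame (Z=0):
  M0 = (-0.0865, +0.0865, 0)
  M1 = (+0.0865, +0.0865, 0)
  M2 = (+0.0865, -0.0865, 0)
  M3 = (-0.0865, -0.0865, 0)
Detected image corners:
  c0 = (60.433115, 255.335577) px
  c1 = (134.021148, 256.304990) px
  c2 = (135.534308, 197.518547) px
  c3 = (62.135641, 198.320597) px
Planar DLT: solve 8×8 A·h = b for H (H[2,2]=1):
  H  [+407.48215 -11.14155 +97.47031]
  H  [-39.64012 +330.35129 +226.82230]
  H  [-0.17682 -0.01876 +1.00000]
B = K⁻¹H; ‖b₁‖=0.768547, ‖b₂‖=0.768547; λ = 2/(‖b₁‖+‖b₂‖) = 1.301157, sign → tz>0 ⇒ λ=+1.301157
r₁ = λ·B[:,0] = (+0.97316,+0.00503,-0.23007); r₂ = λ·B[:,1] = (-0.01093,+0.99964,-0.02441)
r₃ = r₁×r₂ = (+0.22987,+0.02627,+0.97287); SVD([r₁ r₂ r₃]) → R = UVᵀ:
  R  [+0.97316 -0.01093 +0.22987]
  R  [+0.00503 +0.99964 +0.02627]
  R  [-0.23007 -0.02441 +0.97287]
t = (-0.45954, -0.02054, +1.30116) m
tr R = 2.945670; θ = arccos((tr R − 1)/2) = 0.233619 rad = 13.385°
axis k = ((R−Rᵀ)₃₂, (R−Rᵀ)₁₃, (R−Rᵀ)₂₁) / (2 sinθ) = (-0.109473, +0.993392, +0.034473)
rvec = θ·k = (-0.025575, +0.232076, +0.008054)

rvec=(-0.0256, 0.2321, 0.0081) tvec=(-0.4595, -0.0205, 1.3012)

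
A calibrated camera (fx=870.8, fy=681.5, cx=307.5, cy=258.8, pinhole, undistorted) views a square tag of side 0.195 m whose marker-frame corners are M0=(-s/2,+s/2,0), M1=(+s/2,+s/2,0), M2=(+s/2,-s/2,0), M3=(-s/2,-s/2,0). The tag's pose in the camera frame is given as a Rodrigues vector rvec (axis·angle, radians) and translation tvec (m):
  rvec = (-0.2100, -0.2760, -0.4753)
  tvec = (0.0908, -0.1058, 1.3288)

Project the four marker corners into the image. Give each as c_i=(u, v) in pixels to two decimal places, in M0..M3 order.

Intrinsics K: fx=870.8, fy=681.5, cx=307.5, cy=258.8
Marker side s = 0.195 m; corners in marker frame (Z=0):
  M0 = (-0.0975, +0.0975, 0)
  M1 = (+0.0975, +0.0975, 0)
  M2 = (+0.0975, -0.0975, 0)
  M3 = (-0.0975, -0.0975, 0)
rvec = (-0.2100, -0.2760, -0.4753), |rvec| = θ = 0.58838 rad = 33.711°
Rodrigues: sinθ=0.55501, 1−cosθ=0.16816; R = I + sinθ·[k]× + (1−cosθ)·[k]×²:
    [+0.85326 +0.47650 -0.21187]
    [-0.42019 +0.86885 +0.26181]
    [+0.30883 -0.13437 +0.94158]
t = (0.0908, -0.1058, 1.3288) m
M0: Pc = R·M0+t = (+0.05407, +0.01988, +1.28559); u = 870.8·(+0.05407)/1.28559 + 307.5 = 344.1216, v = 681.5·(+0.01988)/1.28559 + 258.8 = 269.3392
M1: Pc = R·M1+t = (+0.22045, -0.06206, +1.34581); u = 870.8·(+0.22045)/1.34581 + 307.5 = 450.1425, v = 681.5·(-0.06206)/1.34581 + 258.8 = 227.3754
M2: Pc = R·M2+t = (+0.12753, -0.23148, +1.37201); u = 870.8·(+0.12753)/1.37201 + 307.5 = 388.4446, v = 681.5·(-0.23148)/1.37201 + 258.8 = 143.8196
M3: Pc = R·M3+t = (-0.03885, -0.14954, +1.31179); u = 870.8·(-0.03885)/1.31179 + 307.5 = 281.7090, v = 681.5·(-0.14954)/1.31179 + 258.8 = 181.1093

c0=(344.12, 269.34) c1=(450.14, 227.38) c2=(388.44, 143.82) c3=(281.71, 181.11)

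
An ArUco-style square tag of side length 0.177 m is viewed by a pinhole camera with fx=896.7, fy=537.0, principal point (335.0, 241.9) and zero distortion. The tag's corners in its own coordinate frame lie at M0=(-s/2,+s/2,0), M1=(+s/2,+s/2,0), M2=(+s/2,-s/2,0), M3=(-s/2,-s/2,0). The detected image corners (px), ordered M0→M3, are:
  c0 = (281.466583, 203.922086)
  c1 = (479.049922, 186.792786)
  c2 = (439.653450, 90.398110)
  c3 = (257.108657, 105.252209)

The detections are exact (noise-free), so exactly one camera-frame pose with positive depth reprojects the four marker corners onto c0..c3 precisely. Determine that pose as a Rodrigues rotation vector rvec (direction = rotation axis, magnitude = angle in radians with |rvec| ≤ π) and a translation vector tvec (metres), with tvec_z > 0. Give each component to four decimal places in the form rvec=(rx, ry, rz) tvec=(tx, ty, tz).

rvec=(-0.3894, -0.0178, -0.1547) tvec=(0.0268, -0.1495, 0.8251)

Intrinsics K: fx=896.7, fy=537.0, cx=335.0, cy=241.9
Marker side s = 0.177 m; corners in marker frame (Z=0):
  M0 = (-0.0885, +0.0885, 0)
  M1 = (+0.0885, +0.0885, 0)
  M2 = (+0.0885, -0.0885, 0)
  M3 = (-0.0885, -0.0885, 0)
Detected image corners:
  c0 = (281.466583, 203.922086) px
  c1 = (479.049922, 186.792786) px
  c2 = (439.653450, 90.398110) px
  c3 = (257.108657, 105.252209) px
Planar DLT: solve 8×8 A·h = b for H (H[2,2]=1):
  H  [+1092.83367 +13.97214 +364.15445]
  H  [-81.74295 +484.06757 +144.58052]
  H  [+0.05693 -0.45657 +1.00000]
B = K⁻¹H; ‖b₁‖=1.211934, ‖b₂‖=1.211934; λ = 2/(‖b₁‖+‖b₂‖) = 0.825127, sign → tz>0 ⇒ λ=+0.825127
r₁ = λ·B[:,0] = (+0.98806,-0.14676,+0.04698); r₂ = λ·B[:,1] = (+0.15360,+0.91350,-0.37673)
r₃ = r₁×r₂ = (+0.01238,+0.37945,+0.92513); SVD([r₁ r₂ r₃]) → R = UVᵀ:
  R  [+0.98806 +0.15360 +0.01238]
  R  [-0.14676 +0.91350 +0.37945]
  R  [+0.04698 -0.37673 +0.92513]
t = (+0.02683, -0.14954, +0.82513) m
tr R = 2.826684; θ = arccos((tr R − 1)/2) = 0.419379 rad = 24.029°
axis k = ((R−Rᵀ)₃₂, (R−Rᵀ)₁₃, (R−Rᵀ)₂₁) / (2 sinθ) = (-0.928528, -0.042486, -0.368824)
rvec = θ·k = (-0.389405, -0.017818, -0.154677)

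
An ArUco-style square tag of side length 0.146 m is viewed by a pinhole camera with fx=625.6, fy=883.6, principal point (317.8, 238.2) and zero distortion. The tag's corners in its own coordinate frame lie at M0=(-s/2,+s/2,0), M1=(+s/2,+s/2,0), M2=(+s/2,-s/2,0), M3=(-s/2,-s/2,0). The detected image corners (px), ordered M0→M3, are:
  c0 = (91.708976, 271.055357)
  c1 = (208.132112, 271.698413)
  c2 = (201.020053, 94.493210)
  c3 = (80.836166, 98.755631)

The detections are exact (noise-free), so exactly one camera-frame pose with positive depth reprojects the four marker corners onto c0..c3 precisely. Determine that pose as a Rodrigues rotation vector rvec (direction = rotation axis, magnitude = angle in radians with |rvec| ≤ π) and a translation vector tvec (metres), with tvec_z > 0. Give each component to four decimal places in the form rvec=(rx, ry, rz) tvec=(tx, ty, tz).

Intrinsics K: fx=625.6, fy=883.6, cx=317.8, cy=238.2
Marker side s = 0.146 m; corners in marker frame (Z=0):
  M0 = (-0.0730, +0.0730, 0)
  M1 = (+0.0730, +0.0730, 0)
  M2 = (+0.0730, -0.0730, 0)
  M3 = (-0.0730, -0.0730, 0)
Detected image corners:
  c0 = (91.708976, 271.055357) px
  c1 = (208.132112, 271.698413) px
  c2 = (201.020053, 94.493210) px
  c3 = (80.836166, 98.755631) px
Planar DLT: solve 8×8 A·h = b for H (H[2,2]=1):
  H  [+782.46906 +95.53292 +144.68069]
  H  [-47.04527 +1239.42030 +185.49405]
  H  [-0.18986 +0.23216 +1.00000]
B = K⁻¹H; ‖b₁‖=1.360513, ‖b₂‖=1.360513; λ = 2/(‖b₁‖+‖b₂‖) = 0.735017, sign → tz>0 ⇒ λ=+0.735017
r₁ = λ·B[:,0] = (+0.99021,-0.00151,-0.13955); r₂ = λ·B[:,1] = (+0.02556,+0.98500,+0.17064)
r₃ = r₁×r₂ = (+0.13720,-0.17254,+0.97540); SVD([r₁ r₂ r₃]) → R = UVᵀ:
  R  [+0.99021 +0.02556 +0.13720]
  R  [-0.00151 +0.98500 -0.17254]
  R  [-0.13955 +0.17064 +0.97540]
t = (-0.20340, -0.04384, +0.73502) m
tr R = 2.950615; θ = arccos((tr R − 1)/2) = 0.222688 rad = 12.759°
axis k = ((R−Rᵀ)₃₂, (R−Rᵀ)₁₃, (R−Rᵀ)₂₁) / (2 sinθ) = (+0.776961, +0.626559, -0.061283)
rvec = θ·k = (+0.173020, +0.139527, -0.013647)

rvec=(0.1730, 0.1395, -0.0136) tvec=(-0.2034, -0.0438, 0.7350)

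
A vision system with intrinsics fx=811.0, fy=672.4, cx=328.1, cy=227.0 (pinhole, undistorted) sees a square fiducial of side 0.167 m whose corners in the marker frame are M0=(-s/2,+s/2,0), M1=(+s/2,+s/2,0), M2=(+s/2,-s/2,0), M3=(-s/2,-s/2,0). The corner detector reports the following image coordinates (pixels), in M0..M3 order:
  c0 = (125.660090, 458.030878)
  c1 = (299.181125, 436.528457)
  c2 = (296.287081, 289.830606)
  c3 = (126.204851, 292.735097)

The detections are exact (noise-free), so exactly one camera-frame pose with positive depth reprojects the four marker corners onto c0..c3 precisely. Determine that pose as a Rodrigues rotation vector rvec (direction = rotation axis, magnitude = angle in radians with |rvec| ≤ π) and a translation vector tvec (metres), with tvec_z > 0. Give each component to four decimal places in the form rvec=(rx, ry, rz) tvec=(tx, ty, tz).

rvec=(-0.0947, -0.5437, 0.0054) tvec=(-0.1005, 0.1539, 0.7332)

Intrinsics K: fx=811.0, fy=672.4, cx=328.1, cy=227.0
Marker side s = 0.167 m; corners in marker frame (Z=0):
  M0 = (-0.0835, +0.0835, 0)
  M1 = (+0.0835, +0.0835, 0)
  M2 = (+0.0835, -0.0835, 0)
  M3 = (-0.0835, -0.0835, 0)
Detected image corners:
  c0 = (125.660090, 458.030878) px
  c1 = (299.181125, 436.528457) px
  c2 = (296.287081, 289.830606) px
  c3 = (126.204851, 292.735097) px
Planar DLT: solve 8×8 A·h = b for H (H[2,2]=1):
  H  [+1177.80517 -18.77043 +216.87776]
  H  [+187.53037 +884.79996 +368.11054]
  H  [+0.70414 -0.12467 +1.00000]
B = K⁻¹H; ‖b₁‖=1.363956, ‖b₂‖=1.363956; λ = 2/(‖b₁‖+‖b₂‖) = 0.733162, sign → tz>0 ⇒ λ=+0.733162
r₁ = λ·B[:,0] = (+0.85591,+0.03019,+0.51625); r₂ = λ·B[:,1] = (+0.02001,+0.99561,-0.09140)
r₃ = r₁×r₂ = (-0.51674,+0.08856,+0.85155); SVD([r₁ r₂ r₃]) → R = UVᵀ:
  R  [+0.85591 +0.02001 -0.51674]
  R  [+0.03019 +0.99561 +0.08856]
  R  [+0.51625 -0.09140 +0.85155]
t = (-0.10055, +0.15386, +0.73316) m
tr R = 2.703068; θ = arccos((tr R − 1)/2) = 0.551892 rad = 31.621°
axis k = ((R−Rᵀ)₃₂, (R−Rᵀ)₁₃, (R−Rᵀ)₂₁) / (2 sinθ) = (-0.171627, -0.985114, +0.009711)
rvec = θ·k = (-0.094720, -0.543677, +0.005360)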